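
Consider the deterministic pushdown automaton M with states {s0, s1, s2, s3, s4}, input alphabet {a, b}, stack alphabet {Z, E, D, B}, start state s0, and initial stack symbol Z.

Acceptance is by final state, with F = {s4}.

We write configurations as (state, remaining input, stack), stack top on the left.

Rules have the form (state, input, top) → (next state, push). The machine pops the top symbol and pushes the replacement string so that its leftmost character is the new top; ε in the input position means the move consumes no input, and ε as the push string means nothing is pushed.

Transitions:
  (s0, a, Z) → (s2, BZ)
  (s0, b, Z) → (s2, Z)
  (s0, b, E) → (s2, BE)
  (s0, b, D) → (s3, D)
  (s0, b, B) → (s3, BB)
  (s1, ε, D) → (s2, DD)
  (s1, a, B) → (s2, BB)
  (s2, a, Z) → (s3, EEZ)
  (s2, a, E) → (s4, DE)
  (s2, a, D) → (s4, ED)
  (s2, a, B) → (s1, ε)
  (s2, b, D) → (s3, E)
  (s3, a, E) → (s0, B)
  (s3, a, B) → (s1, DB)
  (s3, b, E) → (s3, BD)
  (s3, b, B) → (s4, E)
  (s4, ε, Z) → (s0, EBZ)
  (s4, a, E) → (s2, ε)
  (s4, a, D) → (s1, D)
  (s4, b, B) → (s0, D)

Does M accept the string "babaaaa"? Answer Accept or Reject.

(s0, babaaaa, Z) ⊢ (s2, abaaaa, Z) ⊢ (s3, baaaa, EEZ) ⊢ (s3, aaaa, BDEZ) ⊢ (s1, aaa, DBDEZ) ⊢ (s2, aaa, DDBDEZ) ⊢ (s4, aa, EDDBDEZ) ⊢ (s2, a, DDBDEZ) ⊢ (s4, ε, EDDBDEZ)
All input consumed; state s4 ∈ F.

Accept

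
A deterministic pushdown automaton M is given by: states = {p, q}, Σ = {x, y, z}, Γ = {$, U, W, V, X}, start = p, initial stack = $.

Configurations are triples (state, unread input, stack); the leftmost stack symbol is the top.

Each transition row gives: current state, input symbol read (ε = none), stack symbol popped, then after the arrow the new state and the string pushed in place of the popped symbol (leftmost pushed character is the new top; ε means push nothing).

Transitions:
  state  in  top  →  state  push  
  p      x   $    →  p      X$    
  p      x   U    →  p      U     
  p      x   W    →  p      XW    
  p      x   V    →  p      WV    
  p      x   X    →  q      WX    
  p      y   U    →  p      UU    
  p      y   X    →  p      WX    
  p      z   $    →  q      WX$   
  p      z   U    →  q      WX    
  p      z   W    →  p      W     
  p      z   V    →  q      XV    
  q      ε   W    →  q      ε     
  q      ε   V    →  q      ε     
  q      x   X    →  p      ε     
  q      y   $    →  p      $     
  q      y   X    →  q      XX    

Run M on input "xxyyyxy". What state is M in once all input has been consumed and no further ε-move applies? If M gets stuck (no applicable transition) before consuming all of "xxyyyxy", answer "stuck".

p

(p, xxyyyxy, $)
  read x, top $: go to p, push X$ → (p, xyyyxy, X$)
  read x, top X: go to q, push WX → (q, yyyxy, WX$)
  ε-move, top W: go to q, push ε → (q, yyyxy, X$)
  read y, top X: go to q, push XX → (q, yyxy, XX$)
  read y, top X: go to q, push XX → (q, yxy, XXX$)
  read y, top X: go to q, push XX → (q, xy, XXXX$)
  read x, top X: go to p, push ε → (p, y, XXX$)
  read y, top X: go to p, push WX → (p, ε, WXXX$)
All input consumed; M is in state p.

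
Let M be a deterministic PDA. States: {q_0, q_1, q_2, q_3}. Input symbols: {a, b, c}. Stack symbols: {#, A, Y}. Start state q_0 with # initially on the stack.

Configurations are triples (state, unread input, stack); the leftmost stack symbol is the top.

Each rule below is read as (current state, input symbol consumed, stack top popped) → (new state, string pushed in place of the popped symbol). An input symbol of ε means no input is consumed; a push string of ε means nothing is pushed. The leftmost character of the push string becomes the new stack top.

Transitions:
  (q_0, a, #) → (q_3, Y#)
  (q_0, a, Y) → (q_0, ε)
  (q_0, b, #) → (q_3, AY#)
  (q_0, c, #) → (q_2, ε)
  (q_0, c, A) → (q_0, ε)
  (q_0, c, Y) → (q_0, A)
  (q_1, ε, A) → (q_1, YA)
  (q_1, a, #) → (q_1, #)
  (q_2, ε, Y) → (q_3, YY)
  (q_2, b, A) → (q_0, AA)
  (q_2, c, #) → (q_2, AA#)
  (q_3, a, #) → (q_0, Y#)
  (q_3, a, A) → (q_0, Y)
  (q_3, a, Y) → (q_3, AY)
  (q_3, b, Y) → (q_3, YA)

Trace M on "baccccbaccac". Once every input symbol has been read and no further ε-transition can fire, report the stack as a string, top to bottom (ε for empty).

(q_0, baccccbaccac, #) ⊢ (q_3, accccbaccac, AY#) ⊢ (q_0, ccccbaccac, YY#) ⊢ (q_0, cccbaccac, AY#) ⊢ (q_0, ccbaccac, Y#) ⊢ (q_0, cbaccac, A#) ⊢ (q_0, baccac, #) ⊢ (q_3, accac, AY#) ⊢ (q_0, ccac, YY#) ⊢ (q_0, cac, AY#) ⊢ (q_0, ac, Y#) ⊢ (q_0, c, #) ⊢ (q_2, ε, ε)
All input consumed in state q_2 with stack ε.

ε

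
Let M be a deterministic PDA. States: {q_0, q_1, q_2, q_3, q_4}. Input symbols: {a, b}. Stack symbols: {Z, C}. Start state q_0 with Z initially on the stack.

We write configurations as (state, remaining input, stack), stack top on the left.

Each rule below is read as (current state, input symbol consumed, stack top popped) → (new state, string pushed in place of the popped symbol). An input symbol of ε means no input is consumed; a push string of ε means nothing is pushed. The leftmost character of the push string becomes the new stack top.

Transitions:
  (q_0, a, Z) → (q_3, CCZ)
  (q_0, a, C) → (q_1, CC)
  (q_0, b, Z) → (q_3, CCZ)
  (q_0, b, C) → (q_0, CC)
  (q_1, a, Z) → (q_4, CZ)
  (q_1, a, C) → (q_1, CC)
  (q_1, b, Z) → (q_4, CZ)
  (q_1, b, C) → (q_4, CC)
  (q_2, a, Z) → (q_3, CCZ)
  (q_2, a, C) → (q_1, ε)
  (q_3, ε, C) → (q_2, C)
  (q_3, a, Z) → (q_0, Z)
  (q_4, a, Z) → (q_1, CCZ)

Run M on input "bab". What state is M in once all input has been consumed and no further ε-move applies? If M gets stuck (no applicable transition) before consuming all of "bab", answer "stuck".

(q_0, bab, Z)
  read b, top Z: go to q_3, push CCZ → (q_3, ab, CCZ)
  ε-move, top C: go to q_2, push C → (q_2, ab, CCZ)
  read a, top C: go to q_1, push ε → (q_1, b, CZ)
  read b, top C: go to q_4, push CC → (q_4, ε, CCZ)
All input consumed; M is in state q_4.

q_4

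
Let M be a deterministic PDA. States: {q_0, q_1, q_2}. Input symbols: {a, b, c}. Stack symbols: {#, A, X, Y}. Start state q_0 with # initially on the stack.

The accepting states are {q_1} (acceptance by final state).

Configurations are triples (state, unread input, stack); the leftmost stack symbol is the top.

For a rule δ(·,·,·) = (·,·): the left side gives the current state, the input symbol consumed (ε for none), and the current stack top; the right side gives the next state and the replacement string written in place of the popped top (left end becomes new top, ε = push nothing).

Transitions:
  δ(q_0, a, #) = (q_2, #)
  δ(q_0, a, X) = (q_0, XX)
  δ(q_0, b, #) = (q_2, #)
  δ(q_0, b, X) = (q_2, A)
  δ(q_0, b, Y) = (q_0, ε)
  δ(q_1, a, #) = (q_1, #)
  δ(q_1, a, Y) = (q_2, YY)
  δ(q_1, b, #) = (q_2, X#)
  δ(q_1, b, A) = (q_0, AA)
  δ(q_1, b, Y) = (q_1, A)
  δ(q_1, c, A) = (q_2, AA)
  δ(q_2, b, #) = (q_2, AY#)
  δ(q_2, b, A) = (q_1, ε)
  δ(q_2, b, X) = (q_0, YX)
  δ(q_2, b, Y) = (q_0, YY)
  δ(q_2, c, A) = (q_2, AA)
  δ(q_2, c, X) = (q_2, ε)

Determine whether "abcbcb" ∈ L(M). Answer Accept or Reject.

(q_0, abcbcb, #)
  read a, top #: go to q_2, push # → (q_2, bcbcb, #)
  read b, top #: go to q_2, push AY# → (q_2, cbcb, AY#)
  read c, top A: go to q_2, push AA → (q_2, bcb, AAY#)
  read b, top A: go to q_1, push ε → (q_1, cb, AY#)
  read c, top A: go to q_2, push AA → (q_2, b, AAY#)
  read b, top A: go to q_1, push ε → (q_1, ε, AY#)
All input consumed; state q_1 ∈ F.

Accept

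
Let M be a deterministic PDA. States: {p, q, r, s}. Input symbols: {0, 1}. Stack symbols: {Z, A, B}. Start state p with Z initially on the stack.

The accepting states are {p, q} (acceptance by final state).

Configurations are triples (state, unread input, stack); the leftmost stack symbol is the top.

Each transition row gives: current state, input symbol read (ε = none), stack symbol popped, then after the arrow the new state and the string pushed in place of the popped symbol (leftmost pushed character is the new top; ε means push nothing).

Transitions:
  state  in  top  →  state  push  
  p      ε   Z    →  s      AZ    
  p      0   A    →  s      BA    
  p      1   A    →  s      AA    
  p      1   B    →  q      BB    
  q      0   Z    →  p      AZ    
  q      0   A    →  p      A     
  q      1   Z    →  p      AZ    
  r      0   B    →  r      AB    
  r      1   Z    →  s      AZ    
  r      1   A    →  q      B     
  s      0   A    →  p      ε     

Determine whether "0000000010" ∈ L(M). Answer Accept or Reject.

Reject

(p, 0000000010, Z)
  ε-move, top Z: go to s, push AZ → (s, 0000000010, AZ)
  read 0, top A: go to p, push ε → (p, 000000010, Z)
  ε-move, top Z: go to s, push AZ → (s, 000000010, AZ)
  read 0, top A: go to p, push ε → (p, 00000010, Z)
  ε-move, top Z: go to s, push AZ → (s, 00000010, AZ)
  read 0, top A: go to p, push ε → (p, 0000010, Z)
  ε-move, top Z: go to s, push AZ → (s, 0000010, AZ)
  read 0, top A: go to p, push ε → (p, 000010, Z)
  ε-move, top Z: go to s, push AZ → (s, 000010, AZ)
  read 0, top A: go to p, push ε → (p, 00010, Z)
  ε-move, top Z: go to s, push AZ → (s, 00010, AZ)
  read 0, top A: go to p, push ε → (p, 0010, Z)
  ε-move, top Z: go to s, push AZ → (s, 0010, AZ)
  read 0, top A: go to p, push ε → (p, 010, Z)
  ε-move, top Z: go to s, push AZ → (s, 010, AZ)
  read 0, top A: go to p, push ε → (p, 10, Z)
  ε-move, top Z: go to s, push AZ → (s, 10, AZ)
No transition applies at (s, 10, AZ); input not fully consumed.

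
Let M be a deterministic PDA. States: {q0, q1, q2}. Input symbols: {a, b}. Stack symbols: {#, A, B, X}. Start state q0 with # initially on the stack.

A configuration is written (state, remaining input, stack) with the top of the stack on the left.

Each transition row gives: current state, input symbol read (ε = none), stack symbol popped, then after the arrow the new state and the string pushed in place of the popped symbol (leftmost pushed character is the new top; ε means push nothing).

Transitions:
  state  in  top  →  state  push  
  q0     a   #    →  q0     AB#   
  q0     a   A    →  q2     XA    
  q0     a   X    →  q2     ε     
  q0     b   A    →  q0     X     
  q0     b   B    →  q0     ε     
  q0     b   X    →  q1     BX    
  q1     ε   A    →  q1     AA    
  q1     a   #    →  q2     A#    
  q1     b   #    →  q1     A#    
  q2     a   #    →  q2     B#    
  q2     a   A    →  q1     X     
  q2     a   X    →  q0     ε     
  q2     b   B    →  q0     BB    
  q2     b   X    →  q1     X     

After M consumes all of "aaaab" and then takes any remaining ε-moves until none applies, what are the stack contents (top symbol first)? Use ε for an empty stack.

XAB#

(q0, aaaab, #)
  read a, top #: go to q0, push AB# → (q0, aaab, AB#)
  read a, top A: go to q2, push XA → (q2, aab, XAB#)
  read a, top X: go to q0, push ε → (q0, ab, AB#)
  read a, top A: go to q2, push XA → (q2, b, XAB#)
  read b, top X: go to q1, push X → (q1, ε, XAB#)
All input consumed in state q1 with stack XAB#.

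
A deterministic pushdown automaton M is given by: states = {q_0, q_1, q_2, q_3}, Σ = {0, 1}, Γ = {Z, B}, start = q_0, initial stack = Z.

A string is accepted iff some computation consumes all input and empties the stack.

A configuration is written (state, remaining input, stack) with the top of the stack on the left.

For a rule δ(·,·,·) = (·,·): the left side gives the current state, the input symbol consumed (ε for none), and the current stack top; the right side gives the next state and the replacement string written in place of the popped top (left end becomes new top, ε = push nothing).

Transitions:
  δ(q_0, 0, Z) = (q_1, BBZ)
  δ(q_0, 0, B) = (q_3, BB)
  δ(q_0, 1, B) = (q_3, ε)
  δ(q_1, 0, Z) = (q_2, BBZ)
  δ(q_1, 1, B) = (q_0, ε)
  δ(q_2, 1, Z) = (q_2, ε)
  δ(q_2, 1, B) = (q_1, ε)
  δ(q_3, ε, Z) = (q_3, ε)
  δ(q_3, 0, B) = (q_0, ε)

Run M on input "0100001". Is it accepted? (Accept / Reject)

Accept

(q_0, 0100001, Z)
  read 0, top Z: go to q_1, push BBZ → (q_1, 100001, BBZ)
  read 1, top B: go to q_0, push ε → (q_0, 00001, BZ)
  read 0, top B: go to q_3, push BB → (q_3, 0001, BBZ)
  read 0, top B: go to q_0, push ε → (q_0, 001, BZ)
  read 0, top B: go to q_3, push BB → (q_3, 01, BBZ)
  read 0, top B: go to q_0, push ε → (q_0, 1, BZ)
  read 1, top B: go to q_3, push ε → (q_3, ε, Z)
  ε-move, top Z: go to q_3, push ε → (q_3, ε, ε)
All input consumed and the stack is empty.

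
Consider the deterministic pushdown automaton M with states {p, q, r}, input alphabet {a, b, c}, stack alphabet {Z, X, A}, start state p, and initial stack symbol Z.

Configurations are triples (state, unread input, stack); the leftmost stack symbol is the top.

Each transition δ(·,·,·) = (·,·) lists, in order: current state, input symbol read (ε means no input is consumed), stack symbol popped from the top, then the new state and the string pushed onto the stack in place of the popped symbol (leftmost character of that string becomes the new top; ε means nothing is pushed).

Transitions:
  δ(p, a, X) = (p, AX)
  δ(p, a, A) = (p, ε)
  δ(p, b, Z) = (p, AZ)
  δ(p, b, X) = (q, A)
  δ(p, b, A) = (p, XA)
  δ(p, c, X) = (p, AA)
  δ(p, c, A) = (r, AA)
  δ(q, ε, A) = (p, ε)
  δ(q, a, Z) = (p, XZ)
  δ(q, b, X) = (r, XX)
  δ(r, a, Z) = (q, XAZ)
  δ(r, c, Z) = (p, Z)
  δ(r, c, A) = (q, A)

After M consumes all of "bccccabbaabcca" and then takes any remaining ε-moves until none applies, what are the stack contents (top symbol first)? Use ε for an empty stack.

(p, bccccabbaabcca, Z) ⊢ (p, ccccabbaabcca, AZ) ⊢ (r, cccabbaabcca, AAZ) ⊢ (q, ccabbaabcca, AAZ) ⊢ (p, ccabbaabcca, AZ) ⊢ (r, cabbaabcca, AAZ) ⊢ (q, abbaabcca, AAZ) ⊢ (p, abbaabcca, AZ) ⊢ (p, bbaabcca, Z) ⊢ (p, baabcca, AZ) ⊢ (p, aabcca, XAZ) ⊢ (p, abcca, AXAZ) ⊢ (p, bcca, XAZ) ⊢ (q, cca, AAZ) ⊢ (p, cca, AZ) ⊢ (r, ca, AAZ) ⊢ (q, a, AAZ) ⊢ (p, a, AZ) ⊢ (p, ε, Z)
All input consumed in state p with stack Z.

Z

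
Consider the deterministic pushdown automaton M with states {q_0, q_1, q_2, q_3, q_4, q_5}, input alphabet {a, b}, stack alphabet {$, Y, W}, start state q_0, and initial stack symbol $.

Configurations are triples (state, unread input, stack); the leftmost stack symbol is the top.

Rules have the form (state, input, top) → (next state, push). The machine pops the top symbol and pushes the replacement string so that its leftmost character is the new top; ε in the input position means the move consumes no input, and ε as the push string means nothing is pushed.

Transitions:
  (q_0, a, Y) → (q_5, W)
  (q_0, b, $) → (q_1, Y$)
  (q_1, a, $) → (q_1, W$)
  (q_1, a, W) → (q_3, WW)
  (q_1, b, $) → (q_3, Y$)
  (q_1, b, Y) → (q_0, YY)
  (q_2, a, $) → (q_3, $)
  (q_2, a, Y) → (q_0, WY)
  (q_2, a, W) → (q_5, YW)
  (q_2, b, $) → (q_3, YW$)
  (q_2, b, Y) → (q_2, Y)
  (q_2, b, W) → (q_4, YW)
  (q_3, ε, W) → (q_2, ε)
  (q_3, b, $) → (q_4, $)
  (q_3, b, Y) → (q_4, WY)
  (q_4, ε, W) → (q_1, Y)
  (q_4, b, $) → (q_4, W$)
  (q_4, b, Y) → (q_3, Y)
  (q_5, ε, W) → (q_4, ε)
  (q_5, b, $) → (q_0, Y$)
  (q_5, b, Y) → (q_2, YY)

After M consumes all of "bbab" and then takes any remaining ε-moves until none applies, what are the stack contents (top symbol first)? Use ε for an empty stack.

(q_0, bbab, $)
  read b, top $: go to q_1, push Y$ → (q_1, bab, Y$)
  read b, top Y: go to q_0, push YY → (q_0, ab, YY$)
  read a, top Y: go to q_5, push W → (q_5, b, WY$)
  ε-move, top W: go to q_4, push ε → (q_4, b, Y$)
  read b, top Y: go to q_3, push Y → (q_3, ε, Y$)
All input consumed in state q_3 with stack Y$.

Y$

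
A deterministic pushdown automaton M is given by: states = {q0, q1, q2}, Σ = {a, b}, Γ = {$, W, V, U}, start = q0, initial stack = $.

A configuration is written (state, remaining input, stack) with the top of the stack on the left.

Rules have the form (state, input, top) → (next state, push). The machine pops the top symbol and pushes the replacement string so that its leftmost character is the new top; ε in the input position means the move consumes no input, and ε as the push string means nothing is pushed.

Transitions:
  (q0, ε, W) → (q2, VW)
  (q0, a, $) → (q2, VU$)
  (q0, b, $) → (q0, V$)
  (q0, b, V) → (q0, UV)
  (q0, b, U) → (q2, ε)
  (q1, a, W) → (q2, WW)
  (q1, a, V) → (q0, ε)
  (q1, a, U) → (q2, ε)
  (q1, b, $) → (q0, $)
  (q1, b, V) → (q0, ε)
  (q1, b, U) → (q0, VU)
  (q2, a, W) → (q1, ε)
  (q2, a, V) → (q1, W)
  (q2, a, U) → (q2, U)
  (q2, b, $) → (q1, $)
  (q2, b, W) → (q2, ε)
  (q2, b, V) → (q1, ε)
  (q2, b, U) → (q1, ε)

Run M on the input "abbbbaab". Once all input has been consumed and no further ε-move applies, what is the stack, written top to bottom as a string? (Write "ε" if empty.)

WU$

(q0, abbbbaab, $)
  read a, top $: go to q2, push VU$ → (q2, bbbbaab, VU$)
  read b, top V: go to q1, push ε → (q1, bbbaab, U$)
  read b, top U: go to q0, push VU → (q0, bbaab, VU$)
  read b, top V: go to q0, push UV → (q0, baab, UVU$)
  read b, top U: go to q2, push ε → (q2, aab, VU$)
  read a, top V: go to q1, push W → (q1, ab, WU$)
  read a, top W: go to q2, push WW → (q2, b, WWU$)
  read b, top W: go to q2, push ε → (q2, ε, WU$)
All input consumed in state q2 with stack WU$.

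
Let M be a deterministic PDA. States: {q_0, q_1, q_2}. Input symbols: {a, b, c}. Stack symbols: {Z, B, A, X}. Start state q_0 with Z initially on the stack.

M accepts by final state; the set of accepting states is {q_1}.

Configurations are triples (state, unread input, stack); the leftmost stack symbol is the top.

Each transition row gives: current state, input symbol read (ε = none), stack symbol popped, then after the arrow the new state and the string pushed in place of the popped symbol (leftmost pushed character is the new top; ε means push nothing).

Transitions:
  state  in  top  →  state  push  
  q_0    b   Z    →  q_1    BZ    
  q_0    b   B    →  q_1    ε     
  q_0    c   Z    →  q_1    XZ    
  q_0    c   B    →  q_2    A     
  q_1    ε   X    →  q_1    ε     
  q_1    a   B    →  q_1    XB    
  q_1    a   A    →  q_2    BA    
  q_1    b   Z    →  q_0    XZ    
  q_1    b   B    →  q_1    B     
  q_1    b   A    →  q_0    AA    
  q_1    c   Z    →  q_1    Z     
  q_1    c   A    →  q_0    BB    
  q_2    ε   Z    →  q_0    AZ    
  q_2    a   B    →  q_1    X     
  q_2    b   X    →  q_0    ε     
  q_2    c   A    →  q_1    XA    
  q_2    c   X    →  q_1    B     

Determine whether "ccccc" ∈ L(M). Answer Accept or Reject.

Accept

(q_0, ccccc, Z)
  read c, top Z: go to q_1, push XZ → (q_1, cccc, XZ)
  ε-move, top X: go to q_1, push ε → (q_1, cccc, Z)
  read c, top Z: go to q_1, push Z → (q_1, ccc, Z)
  read c, top Z: go to q_1, push Z → (q_1, cc, Z)
  read c, top Z: go to q_1, push Z → (q_1, c, Z)
  read c, top Z: go to q_1, push Z → (q_1, ε, Z)
All input consumed; state q_1 ∈ F.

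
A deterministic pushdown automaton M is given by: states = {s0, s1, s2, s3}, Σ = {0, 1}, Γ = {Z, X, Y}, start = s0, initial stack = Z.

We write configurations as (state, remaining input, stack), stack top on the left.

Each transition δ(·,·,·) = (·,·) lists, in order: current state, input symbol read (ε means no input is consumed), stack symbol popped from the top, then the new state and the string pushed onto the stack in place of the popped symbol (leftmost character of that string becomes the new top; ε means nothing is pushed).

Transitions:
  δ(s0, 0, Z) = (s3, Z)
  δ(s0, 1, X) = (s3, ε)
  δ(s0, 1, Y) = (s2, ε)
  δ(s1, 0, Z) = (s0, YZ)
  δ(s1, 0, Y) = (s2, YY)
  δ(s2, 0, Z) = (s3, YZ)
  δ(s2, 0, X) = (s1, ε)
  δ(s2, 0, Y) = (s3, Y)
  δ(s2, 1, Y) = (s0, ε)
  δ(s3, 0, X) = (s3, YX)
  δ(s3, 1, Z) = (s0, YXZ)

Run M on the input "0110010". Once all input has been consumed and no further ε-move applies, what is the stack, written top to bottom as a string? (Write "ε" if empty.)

YZ

(s0, 0110010, Z)
  read 0, top Z: go to s3, push Z → (s3, 110010, Z)
  read 1, top Z: go to s0, push YXZ → (s0, 10010, YXZ)
  read 1, top Y: go to s2, push ε → (s2, 0010, XZ)
  read 0, top X: go to s1, push ε → (s1, 010, Z)
  read 0, top Z: go to s0, push YZ → (s0, 10, YZ)
  read 1, top Y: go to s2, push ε → (s2, 0, Z)
  read 0, top Z: go to s3, push YZ → (s3, ε, YZ)
All input consumed in state s3 with stack YZ.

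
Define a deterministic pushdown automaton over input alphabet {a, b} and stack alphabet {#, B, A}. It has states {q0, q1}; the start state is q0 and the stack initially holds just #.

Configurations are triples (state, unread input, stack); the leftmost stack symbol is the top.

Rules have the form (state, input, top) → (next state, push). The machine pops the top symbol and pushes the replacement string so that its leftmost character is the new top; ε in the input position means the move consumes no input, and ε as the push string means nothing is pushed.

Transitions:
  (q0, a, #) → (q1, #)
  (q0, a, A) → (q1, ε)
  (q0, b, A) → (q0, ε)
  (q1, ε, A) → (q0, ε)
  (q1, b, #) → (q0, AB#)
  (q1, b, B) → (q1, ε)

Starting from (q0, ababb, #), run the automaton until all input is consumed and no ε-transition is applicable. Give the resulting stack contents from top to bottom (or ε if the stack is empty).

(q0, ababb, #) ⊢ (q1, babb, #) ⊢ (q0, abb, AB#) ⊢ (q1, bb, B#) ⊢ (q1, b, #) ⊢ (q0, ε, AB#)
All input consumed in state q0 with stack AB#.

AB#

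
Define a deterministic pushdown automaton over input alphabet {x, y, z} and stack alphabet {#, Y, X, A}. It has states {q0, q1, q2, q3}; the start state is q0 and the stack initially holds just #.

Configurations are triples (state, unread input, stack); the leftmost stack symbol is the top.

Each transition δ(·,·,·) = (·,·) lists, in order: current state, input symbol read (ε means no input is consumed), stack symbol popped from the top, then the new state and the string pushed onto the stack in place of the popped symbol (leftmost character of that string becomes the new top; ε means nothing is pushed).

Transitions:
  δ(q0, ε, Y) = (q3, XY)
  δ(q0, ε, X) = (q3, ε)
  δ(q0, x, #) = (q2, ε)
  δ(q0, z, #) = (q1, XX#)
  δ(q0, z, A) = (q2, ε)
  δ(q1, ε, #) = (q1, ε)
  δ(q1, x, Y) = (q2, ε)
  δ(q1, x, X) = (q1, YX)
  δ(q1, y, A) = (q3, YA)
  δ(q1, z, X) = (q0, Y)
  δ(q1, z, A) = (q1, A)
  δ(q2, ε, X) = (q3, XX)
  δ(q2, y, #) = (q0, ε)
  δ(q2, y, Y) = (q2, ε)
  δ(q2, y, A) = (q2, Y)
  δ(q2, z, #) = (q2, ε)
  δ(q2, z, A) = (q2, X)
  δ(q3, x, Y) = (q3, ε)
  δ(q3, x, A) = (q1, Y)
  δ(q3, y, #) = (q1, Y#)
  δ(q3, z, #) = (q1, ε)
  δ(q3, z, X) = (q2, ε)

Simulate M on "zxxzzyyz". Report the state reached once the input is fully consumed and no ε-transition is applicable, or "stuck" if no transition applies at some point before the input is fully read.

stuck

(q0, zxxzzyyz, #)
  read z, top #: go to q1, push XX# → (q1, xxzzyyz, XX#)
  read x, top X: go to q1, push YX → (q1, xzzyyz, YXX#)
  read x, top Y: go to q2, push ε → (q2, zzyyz, XX#)
  ε-move, top X: go to q3, push XX → (q3, zzyyz, XXX#)
  read z, top X: go to q2, push ε → (q2, zyyz, XX#)
  ε-move, top X: go to q3, push XX → (q3, zyyz, XXX#)
  read z, top X: go to q2, push ε → (q2, yyz, XX#)
  ε-move, top X: go to q3, push XX → (q3, yyz, XXX#)
No transition for (q3, y, top X); M blocks with input yyz remaining.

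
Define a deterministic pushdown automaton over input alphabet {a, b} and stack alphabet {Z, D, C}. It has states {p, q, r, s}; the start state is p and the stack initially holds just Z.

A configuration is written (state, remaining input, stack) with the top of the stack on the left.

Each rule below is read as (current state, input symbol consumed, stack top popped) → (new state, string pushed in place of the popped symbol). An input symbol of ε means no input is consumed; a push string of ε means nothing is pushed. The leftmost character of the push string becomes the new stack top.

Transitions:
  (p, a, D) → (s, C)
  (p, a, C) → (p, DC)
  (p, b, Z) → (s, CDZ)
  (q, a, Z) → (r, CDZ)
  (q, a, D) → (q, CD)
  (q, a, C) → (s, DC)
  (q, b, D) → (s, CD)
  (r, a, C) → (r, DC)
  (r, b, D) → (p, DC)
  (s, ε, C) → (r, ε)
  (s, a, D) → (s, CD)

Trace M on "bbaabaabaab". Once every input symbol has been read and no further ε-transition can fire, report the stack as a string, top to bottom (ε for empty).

(p, bbaabaabaab, Z) ⊢ (s, baabaabaab, CDZ) ⊢ (r, baabaabaab, DZ) ⊢ (p, aabaabaab, DCZ) ⊢ (s, abaabaab, CCZ) ⊢ (r, abaabaab, CZ) ⊢ (r, baabaab, DCZ) ⊢ (p, aabaab, DCCZ) ⊢ (s, abaab, CCCZ) ⊢ (r, abaab, CCZ) ⊢ (r, baab, DCCZ) ⊢ (p, aab, DCCCZ) ⊢ (s, ab, CCCCZ) ⊢ (r, ab, CCCZ) ⊢ (r, b, DCCCZ) ⊢ (p, ε, DCCCCZ)
All input consumed in state p with stack DCCCCZ.

DCCCCZ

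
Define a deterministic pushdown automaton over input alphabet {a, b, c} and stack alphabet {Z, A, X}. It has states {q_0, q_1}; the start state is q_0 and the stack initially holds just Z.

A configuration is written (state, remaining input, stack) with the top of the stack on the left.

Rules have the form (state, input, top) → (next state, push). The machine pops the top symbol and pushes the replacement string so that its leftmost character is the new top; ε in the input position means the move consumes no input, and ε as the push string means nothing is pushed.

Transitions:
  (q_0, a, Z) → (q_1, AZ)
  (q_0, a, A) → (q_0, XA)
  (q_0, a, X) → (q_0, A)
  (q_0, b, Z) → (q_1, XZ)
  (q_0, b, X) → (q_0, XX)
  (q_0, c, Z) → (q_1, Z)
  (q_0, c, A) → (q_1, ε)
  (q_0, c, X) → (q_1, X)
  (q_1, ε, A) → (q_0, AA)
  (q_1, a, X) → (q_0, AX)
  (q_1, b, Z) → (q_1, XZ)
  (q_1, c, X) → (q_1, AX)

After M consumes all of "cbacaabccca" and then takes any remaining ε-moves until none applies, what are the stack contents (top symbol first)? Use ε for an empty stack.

(q_0, cbacaabccca, Z)
  read c, top Z: go to q_1, push Z → (q_1, bacaabccca, Z)
  read b, top Z: go to q_1, push XZ → (q_1, acaabccca, XZ)
  read a, top X: go to q_0, push AX → (q_0, caabccca, AXZ)
  read c, top A: go to q_1, push ε → (q_1, aabccca, XZ)
  read a, top X: go to q_0, push AX → (q_0, abccca, AXZ)
  read a, top A: go to q_0, push XA → (q_0, bccca, XAXZ)
  read b, top X: go to q_0, push XX → (q_0, ccca, XXAXZ)
  read c, top X: go to q_1, push X → (q_1, cca, XXAXZ)
  read c, top X: go to q_1, push AX → (q_1, ca, AXXAXZ)
  ε-move, top A: go to q_0, push AA → (q_0, ca, AAXXAXZ)
  read c, top A: go to q_1, push ε → (q_1, a, AXXAXZ)
  ε-move, top A: go to q_0, push AA → (q_0, a, AAXXAXZ)
  read a, top A: go to q_0, push XA → (q_0, ε, XAAXXAXZ)
All input consumed in state q_0 with stack XAAXXAXZ.

XAAXXAXZ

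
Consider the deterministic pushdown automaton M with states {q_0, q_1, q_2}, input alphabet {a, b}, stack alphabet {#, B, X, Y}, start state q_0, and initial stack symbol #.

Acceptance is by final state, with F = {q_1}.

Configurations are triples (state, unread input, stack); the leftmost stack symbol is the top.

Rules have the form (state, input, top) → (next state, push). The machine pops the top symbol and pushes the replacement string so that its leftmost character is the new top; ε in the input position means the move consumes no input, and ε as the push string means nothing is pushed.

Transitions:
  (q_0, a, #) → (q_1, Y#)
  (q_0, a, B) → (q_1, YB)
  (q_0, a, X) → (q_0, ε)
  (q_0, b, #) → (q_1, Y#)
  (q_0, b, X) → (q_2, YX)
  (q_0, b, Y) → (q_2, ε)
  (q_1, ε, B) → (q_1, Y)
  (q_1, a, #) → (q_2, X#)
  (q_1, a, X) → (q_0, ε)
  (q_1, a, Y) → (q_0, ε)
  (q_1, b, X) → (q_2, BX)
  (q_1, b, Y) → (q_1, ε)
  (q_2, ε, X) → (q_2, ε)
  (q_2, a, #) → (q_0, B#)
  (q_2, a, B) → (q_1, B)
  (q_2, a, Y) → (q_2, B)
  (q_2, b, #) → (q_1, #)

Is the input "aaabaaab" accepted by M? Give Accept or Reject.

Accept

(q_0, aaabaaab, #) ⊢ (q_1, aabaaab, Y#) ⊢ (q_0, abaaab, #) ⊢ (q_1, baaab, Y#) ⊢ (q_1, aaab, #) ⊢ (q_2, aab, X#) ⊢ (q_2, aab, #) ⊢ (q_0, ab, B#) ⊢ (q_1, b, YB#) ⊢ (q_1, ε, B#)
All input consumed; state q_1 ∈ F.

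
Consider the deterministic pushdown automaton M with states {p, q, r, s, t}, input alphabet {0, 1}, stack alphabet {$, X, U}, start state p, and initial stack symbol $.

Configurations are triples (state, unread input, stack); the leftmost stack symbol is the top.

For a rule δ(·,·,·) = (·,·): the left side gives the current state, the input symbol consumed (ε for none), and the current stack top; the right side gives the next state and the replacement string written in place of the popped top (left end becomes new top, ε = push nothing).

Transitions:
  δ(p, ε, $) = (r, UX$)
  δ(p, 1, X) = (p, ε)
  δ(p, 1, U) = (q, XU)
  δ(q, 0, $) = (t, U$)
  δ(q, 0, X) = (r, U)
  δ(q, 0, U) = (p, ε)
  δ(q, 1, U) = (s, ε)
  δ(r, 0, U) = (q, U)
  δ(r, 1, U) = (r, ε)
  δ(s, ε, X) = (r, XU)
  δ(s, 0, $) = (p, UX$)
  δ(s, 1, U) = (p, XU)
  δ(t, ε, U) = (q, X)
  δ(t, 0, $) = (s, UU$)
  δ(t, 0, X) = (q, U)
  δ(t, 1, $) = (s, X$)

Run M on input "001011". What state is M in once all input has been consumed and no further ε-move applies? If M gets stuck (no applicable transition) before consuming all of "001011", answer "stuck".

stuck

(p, 001011, $)
  ε-move, top $: go to r, push UX$ → (r, 001011, UX$)
  read 0, top U: go to q, push U → (q, 01011, UX$)
  read 0, top U: go to p, push ε → (p, 1011, X$)
  read 1, top X: go to p, push ε → (p, 011, $)
  ε-move, top $: go to r, push UX$ → (r, 011, UX$)
  read 0, top U: go to q, push U → (q, 11, UX$)
  read 1, top U: go to s, push ε → (s, 1, X$)
  ε-move, top X: go to r, push XU → (r, 1, XU$)
No transition for (r, 1, top X); M blocks with input 1 remaining.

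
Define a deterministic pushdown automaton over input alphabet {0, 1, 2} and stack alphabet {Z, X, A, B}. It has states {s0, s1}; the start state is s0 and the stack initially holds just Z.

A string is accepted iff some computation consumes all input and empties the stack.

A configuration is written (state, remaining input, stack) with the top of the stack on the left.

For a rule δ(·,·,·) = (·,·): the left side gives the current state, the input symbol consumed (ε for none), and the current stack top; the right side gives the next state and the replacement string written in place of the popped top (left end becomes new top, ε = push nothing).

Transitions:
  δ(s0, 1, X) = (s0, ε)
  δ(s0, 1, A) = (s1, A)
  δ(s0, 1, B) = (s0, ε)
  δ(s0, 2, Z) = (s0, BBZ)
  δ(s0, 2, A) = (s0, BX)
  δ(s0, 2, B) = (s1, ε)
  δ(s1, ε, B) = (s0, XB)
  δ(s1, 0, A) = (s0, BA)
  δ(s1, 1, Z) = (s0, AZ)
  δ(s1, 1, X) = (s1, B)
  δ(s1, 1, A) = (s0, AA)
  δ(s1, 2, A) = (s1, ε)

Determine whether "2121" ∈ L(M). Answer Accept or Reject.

(s0, 2121, Z)
  read 2, top Z: go to s0, push BBZ → (s0, 121, BBZ)
  read 1, top B: go to s0, push ε → (s0, 21, BZ)
  read 2, top B: go to s1, push ε → (s1, 1, Z)
  read 1, top Z: go to s0, push AZ → (s0, ε, AZ)
All input consumed; stack is AZ, not empty, and no further ε-move applies.

Reject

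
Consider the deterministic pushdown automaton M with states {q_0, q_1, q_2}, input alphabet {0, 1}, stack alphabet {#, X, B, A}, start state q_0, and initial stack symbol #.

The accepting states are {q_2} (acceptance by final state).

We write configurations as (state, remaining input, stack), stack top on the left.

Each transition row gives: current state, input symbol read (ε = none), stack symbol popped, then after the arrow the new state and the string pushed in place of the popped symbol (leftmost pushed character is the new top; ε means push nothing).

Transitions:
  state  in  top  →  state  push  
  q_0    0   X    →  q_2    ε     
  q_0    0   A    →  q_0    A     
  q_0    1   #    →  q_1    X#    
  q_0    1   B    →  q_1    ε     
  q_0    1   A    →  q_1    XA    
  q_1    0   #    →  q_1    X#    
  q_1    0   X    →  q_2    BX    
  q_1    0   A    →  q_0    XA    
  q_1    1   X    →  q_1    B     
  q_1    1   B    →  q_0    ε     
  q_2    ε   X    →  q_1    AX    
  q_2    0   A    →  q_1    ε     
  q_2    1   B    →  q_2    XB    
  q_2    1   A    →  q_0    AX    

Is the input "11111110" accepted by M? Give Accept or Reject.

(q_0, 11111110, #) ⊢ (q_1, 1111110, X#) ⊢ (q_1, 111110, B#) ⊢ (q_0, 11110, #) ⊢ (q_1, 1110, X#) ⊢ (q_1, 110, B#) ⊢ (q_0, 10, #) ⊢ (q_1, 0, X#) ⊢ (q_2, ε, BX#)
All input consumed; state q_2 ∈ F.

Accept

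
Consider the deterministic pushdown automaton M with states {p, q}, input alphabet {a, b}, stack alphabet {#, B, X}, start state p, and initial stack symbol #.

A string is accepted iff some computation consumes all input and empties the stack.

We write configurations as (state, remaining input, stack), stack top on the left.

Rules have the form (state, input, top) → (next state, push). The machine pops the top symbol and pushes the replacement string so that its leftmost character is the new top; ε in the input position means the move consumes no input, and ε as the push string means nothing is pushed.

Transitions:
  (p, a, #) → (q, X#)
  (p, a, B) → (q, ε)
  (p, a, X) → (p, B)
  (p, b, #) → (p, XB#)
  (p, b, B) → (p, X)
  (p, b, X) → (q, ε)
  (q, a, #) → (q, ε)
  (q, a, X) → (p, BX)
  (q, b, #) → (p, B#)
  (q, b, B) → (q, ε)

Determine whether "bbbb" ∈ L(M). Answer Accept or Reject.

Reject

(p, bbbb, #)
  read b, top #: go to p, push XB# → (p, bbb, XB#)
  read b, top X: go to q, push ε → (q, bb, B#)
  read b, top B: go to q, push ε → (q, b, #)
  read b, top #: go to p, push B# → (p, ε, B#)
All input consumed; stack is B#, not empty, and no further ε-move applies.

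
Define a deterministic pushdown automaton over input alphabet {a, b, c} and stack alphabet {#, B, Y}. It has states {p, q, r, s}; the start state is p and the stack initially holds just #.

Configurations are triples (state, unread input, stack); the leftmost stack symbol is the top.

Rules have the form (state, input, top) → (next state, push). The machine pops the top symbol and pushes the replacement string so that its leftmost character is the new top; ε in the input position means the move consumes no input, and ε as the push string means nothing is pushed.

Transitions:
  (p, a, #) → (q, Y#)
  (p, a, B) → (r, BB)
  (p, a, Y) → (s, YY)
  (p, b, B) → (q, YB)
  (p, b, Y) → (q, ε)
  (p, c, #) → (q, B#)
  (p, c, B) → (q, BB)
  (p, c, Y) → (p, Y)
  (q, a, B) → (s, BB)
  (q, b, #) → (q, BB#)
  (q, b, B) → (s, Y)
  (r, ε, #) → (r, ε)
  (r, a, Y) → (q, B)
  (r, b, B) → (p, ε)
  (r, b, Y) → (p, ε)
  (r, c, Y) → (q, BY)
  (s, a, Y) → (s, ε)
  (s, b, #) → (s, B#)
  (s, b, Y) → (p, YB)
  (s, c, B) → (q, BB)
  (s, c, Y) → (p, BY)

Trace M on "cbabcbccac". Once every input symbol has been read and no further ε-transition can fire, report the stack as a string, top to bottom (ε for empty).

BBBBYB#

(p, cbabcbccac, #)
  read c, top #: go to q, push B# → (q, babcbccac, B#)
  read b, top B: go to s, push Y → (s, abcbccac, Y#)
  read a, top Y: go to s, push ε → (s, bcbccac, #)
  read b, top #: go to s, push B# → (s, cbccac, B#)
  read c, top B: go to q, push BB → (q, bccac, BB#)
  read b, top B: go to s, push Y → (s, ccac, YB#)
  read c, top Y: go to p, push BY → (p, cac, BYB#)
  read c, top B: go to q, push BB → (q, ac, BBYB#)
  read a, top B: go to s, push BB → (s, c, BBBYB#)
  read c, top B: go to q, push BB → (q, ε, BBBBYB#)
All input consumed in state q with stack BBBBYB#.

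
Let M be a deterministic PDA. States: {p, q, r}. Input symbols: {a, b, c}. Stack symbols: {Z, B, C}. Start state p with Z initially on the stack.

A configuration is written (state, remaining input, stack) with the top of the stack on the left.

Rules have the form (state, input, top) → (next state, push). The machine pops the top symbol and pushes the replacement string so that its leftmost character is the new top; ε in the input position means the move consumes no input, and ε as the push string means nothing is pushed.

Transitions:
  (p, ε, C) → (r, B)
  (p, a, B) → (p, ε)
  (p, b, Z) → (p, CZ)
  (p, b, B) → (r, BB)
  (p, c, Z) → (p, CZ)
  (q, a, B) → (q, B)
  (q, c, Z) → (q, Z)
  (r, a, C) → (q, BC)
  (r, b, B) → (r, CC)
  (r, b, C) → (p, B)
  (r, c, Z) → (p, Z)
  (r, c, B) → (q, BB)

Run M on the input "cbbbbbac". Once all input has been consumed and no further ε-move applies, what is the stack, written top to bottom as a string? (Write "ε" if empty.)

(p, cbbbbbac, Z)
  read c, top Z: go to p, push CZ → (p, bbbbbac, CZ)
  ε-move, top C: go to r, push B → (r, bbbbbac, BZ)
  read b, top B: go to r, push CC → (r, bbbbac, CCZ)
  read b, top C: go to p, push B → (p, bbbac, BCZ)
  read b, top B: go to r, push BB → (r, bbac, BBCZ)
  read b, top B: go to r, push CC → (r, bac, CCBCZ)
  read b, top C: go to p, push B → (p, ac, BCBCZ)
  read a, top B: go to p, push ε → (p, c, CBCZ)
  ε-move, top C: go to r, push B → (r, c, BBCZ)
  read c, top B: go to q, push BB → (q, ε, BBBCZ)
All input consumed in state q with stack BBBCZ.

BBBCZ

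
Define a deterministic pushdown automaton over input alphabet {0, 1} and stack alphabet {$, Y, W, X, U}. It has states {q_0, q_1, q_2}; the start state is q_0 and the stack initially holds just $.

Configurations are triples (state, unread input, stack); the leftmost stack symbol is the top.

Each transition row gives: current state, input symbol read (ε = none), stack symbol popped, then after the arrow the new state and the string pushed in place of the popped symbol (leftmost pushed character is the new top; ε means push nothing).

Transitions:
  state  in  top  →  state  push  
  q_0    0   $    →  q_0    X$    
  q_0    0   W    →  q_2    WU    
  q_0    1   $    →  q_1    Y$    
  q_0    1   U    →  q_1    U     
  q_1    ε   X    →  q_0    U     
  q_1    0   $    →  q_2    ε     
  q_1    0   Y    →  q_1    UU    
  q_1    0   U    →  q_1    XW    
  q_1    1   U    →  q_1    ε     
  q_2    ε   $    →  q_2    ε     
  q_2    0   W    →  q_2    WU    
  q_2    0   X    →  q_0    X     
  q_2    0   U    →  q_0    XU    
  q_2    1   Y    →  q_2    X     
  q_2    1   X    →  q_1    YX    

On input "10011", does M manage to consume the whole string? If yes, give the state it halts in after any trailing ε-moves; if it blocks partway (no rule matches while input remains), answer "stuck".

(q_0, 10011, $)
  read 1, top $: go to q_1, push Y$ → (q_1, 0011, Y$)
  read 0, top Y: go to q_1, push UU → (q_1, 011, UU$)
  read 0, top U: go to q_1, push XW → (q_1, 11, XWU$)
  ε-move, top X: go to q_0, push U → (q_0, 11, UWU$)
  read 1, top U: go to q_1, push U → (q_1, 1, UWU$)
  read 1, top U: go to q_1, push ε → (q_1, ε, WU$)
All input consumed; M is in state q_1.

q_1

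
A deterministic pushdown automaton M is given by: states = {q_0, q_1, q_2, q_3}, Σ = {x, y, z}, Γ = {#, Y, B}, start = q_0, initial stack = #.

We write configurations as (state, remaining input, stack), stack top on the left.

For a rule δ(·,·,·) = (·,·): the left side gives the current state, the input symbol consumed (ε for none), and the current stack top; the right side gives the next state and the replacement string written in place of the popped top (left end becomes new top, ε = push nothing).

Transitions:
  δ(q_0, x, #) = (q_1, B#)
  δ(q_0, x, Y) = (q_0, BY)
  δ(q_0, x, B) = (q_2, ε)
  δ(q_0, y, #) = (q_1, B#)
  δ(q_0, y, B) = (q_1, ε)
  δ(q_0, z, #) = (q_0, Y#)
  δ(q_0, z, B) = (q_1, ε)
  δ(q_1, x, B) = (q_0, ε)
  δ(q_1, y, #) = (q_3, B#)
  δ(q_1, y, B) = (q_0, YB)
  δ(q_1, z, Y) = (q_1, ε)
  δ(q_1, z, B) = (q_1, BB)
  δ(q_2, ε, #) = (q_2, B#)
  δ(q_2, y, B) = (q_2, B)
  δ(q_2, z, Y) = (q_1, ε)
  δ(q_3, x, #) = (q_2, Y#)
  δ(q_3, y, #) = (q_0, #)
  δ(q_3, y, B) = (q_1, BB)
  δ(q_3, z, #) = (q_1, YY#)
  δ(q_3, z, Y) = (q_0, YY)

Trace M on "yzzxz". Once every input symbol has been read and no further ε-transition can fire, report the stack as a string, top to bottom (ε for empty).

B#

(q_0, yzzxz, #)
  read y, top #: go to q_1, push B# → (q_1, zzxz, B#)
  read z, top B: go to q_1, push BB → (q_1, zxz, BB#)
  read z, top B: go to q_1, push BB → (q_1, xz, BBB#)
  read x, top B: go to q_0, push ε → (q_0, z, BB#)
  read z, top B: go to q_1, push ε → (q_1, ε, B#)
All input consumed in state q_1 with stack B#.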